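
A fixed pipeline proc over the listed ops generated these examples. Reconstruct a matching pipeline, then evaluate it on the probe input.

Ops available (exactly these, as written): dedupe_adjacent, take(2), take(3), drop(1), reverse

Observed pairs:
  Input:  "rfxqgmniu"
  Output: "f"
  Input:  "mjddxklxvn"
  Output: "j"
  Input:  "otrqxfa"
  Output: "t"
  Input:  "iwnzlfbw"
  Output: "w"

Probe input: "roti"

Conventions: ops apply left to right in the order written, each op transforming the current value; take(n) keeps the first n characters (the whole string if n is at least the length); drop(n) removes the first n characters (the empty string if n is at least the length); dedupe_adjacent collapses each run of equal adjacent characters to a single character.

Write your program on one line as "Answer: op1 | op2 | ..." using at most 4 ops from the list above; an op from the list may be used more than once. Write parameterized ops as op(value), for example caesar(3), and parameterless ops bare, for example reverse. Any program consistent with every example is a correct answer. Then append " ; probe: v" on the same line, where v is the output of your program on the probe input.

dedupe_adjacent | take(2) | drop(1) ; probe: "o"

Check, running the answer program on each example:
  "rfxqgmniu" -> "rfxqgmniu" -> "rf" -> "f"
  "mjddxklxvn" -> "mjdxklxvn" -> "mj" -> "j"
  "otrqxfa" -> "otrqxfa" -> "ot" -> "t"
  "iwnzlfbw" -> "iwnzlfbw" -> "iw" -> "w"
  probe: "roti" -> "roti" -> "ro" -> "o"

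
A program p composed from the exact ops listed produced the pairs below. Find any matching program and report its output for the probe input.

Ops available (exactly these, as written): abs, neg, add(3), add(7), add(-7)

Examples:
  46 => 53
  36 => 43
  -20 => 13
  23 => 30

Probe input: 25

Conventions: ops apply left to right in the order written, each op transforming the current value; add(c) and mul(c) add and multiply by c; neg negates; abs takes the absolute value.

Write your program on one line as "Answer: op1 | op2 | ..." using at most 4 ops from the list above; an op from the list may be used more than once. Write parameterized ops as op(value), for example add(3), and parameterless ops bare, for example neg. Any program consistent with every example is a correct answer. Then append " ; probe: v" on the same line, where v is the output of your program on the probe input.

add(7) | neg | abs ; probe: 32

Check, running the answer program on each example:
  46 -> 53 -> -53 -> 53
  36 -> 43 -> -43 -> 43
  -20 -> -13 -> 13 -> 13
  23 -> 30 -> -30 -> 30
  probe: 25 -> 32 -> -32 -> 32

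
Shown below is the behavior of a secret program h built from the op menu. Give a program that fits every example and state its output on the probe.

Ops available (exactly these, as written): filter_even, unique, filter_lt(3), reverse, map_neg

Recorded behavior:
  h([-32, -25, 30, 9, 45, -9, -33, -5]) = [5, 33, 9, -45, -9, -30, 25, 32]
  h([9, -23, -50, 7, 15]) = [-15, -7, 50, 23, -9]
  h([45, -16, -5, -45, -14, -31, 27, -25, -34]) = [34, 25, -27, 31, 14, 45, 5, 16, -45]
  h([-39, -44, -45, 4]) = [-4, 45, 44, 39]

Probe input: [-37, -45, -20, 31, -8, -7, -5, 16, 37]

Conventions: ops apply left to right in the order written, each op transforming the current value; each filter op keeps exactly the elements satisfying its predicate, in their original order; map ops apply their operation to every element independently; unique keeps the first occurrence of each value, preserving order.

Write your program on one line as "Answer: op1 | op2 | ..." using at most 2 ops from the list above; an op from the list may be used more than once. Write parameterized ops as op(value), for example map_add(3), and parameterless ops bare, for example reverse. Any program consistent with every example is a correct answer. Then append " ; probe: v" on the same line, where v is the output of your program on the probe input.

map_neg | reverse ; probe: [-37, -16, 5, 7, 8, -31, 20, 45, 37]

Check, running the answer program on each example:
  [-32, -25, 30, 9, 45, -9, -33, -5] -> [32, 25, -30, -9, -45, 9, 33, 5] -> [5, 33, 9, -45, -9, -30, 25, 32]
  [9, -23, -50, 7, 15] -> [-9, 23, 50, -7, -15] -> [-15, -7, 50, 23, -9]
  [45, -16, -5, -45, -14, -31, 27, -25, -34] -> [-45, 16, 5, 45, 14, 31, -27, 25, 34] -> [34, 25, -27, 31, 14, 45, 5, 16, -45]
  [-39, -44, -45, 4] -> [39, 44, 45, -4] -> [-4, 45, 44, 39]
  probe: [-37, -45, -20, 31, -8, -7, -5, 16, 37] -> [37, 45, 20, -31, 8, 7, 5, -16, -37] -> [-37, -16, 5, 7, 8, -31, 20, 45, 37]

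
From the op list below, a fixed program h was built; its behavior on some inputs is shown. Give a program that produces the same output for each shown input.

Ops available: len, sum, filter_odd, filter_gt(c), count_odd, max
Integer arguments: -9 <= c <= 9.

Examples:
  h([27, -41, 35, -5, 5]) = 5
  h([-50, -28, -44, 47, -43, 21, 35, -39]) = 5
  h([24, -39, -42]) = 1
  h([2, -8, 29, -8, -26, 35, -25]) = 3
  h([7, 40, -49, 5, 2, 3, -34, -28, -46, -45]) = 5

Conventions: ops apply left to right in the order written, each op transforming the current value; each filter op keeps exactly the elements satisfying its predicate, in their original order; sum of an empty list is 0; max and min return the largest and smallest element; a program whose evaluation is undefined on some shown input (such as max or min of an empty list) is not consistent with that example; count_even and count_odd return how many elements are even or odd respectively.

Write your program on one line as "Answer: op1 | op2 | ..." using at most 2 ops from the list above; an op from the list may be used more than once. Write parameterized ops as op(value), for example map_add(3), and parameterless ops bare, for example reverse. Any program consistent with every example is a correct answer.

filter_odd | len

Check, running the answer program on each example:
  [27, -41, 35, -5, 5] -> [27, -41, 35, -5, 5] -> 5
  [-50, -28, -44, 47, -43, 21, 35, -39] -> [47, -43, 21, 35, -39] -> 5
  [24, -39, -42] -> [-39] -> 1
  [2, -8, 29, -8, -26, 35, -25] -> [29, 35, -25] -> 3
  [7, 40, -49, 5, 2, 3, -34, -28, -46, -45] -> [7, -49, 5, 3, -45] -> 5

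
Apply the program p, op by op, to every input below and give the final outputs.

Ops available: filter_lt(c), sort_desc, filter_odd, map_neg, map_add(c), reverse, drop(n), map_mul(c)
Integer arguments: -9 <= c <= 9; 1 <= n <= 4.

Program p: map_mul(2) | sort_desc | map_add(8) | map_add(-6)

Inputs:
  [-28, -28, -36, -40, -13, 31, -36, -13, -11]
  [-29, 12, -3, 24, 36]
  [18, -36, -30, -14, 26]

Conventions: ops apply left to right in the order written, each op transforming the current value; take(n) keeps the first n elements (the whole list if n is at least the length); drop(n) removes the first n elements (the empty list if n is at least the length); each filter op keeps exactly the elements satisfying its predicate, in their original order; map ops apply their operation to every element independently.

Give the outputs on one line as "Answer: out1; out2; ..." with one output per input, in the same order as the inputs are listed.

[64, -20, -24, -24, -54, -54, -70, -70, -78]; [74, 50, 26, -4, -56]; [54, 38, -26, -58, -70]

Execution, op by op:
  [-28, -28, -36, -40, -13, 31, -36, -13, -11] -> [-56, -56, -72, -80, -26, 62, -72, -26, -22] -> [62, -22, -26, -26, -56, -56, -72, -72, -80] -> [70, -14, -18, -18, -48, -48, -64, -64, -72] -> [64, -20, -24, -24, -54, -54, -70, -70, -78]
  [-29, 12, -3, 24, 36] -> [-58, 24, -6, 48, 72] -> [72, 48, 24, -6, -58] -> [80, 56, 32, 2, -50] -> [74, 50, 26, -4, -56]
  [18, -36, -30, -14, 26] -> [36, -72, -60, -28, 52] -> [52, 36, -28, -60, -72] -> [60, 44, -20, -52, -64] -> [54, 38, -26, -58, -70]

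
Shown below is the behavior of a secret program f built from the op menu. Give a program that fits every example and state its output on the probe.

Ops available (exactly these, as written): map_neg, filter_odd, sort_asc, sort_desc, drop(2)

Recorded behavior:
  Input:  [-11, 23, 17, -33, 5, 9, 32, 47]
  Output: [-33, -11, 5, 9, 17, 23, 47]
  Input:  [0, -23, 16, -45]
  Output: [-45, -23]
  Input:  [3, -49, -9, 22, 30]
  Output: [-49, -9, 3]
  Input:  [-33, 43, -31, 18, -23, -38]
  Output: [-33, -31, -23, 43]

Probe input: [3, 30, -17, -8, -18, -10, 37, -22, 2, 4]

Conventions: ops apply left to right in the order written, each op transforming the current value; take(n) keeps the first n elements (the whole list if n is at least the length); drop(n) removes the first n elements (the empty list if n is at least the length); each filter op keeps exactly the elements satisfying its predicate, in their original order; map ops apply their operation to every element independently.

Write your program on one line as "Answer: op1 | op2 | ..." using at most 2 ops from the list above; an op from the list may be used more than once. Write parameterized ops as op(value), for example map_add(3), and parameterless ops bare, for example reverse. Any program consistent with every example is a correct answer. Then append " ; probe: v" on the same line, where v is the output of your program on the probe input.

filter_odd | sort_asc ; probe: [-17, 3, 37]

Check, running the answer program on each example:
  [-11, 23, 17, -33, 5, 9, 32, 47] -> [-11, 23, 17, -33, 5, 9, 47] -> [-33, -11, 5, 9, 17, 23, 47]
  [0, -23, 16, -45] -> [-23, -45] -> [-45, -23]
  [3, -49, -9, 22, 30] -> [3, -49, -9] -> [-49, -9, 3]
  [-33, 43, -31, 18, -23, -38] -> [-33, 43, -31, -23] -> [-33, -31, -23, 43]
  probe: [3, 30, -17, -8, -18, -10, 37, -22, 2, 4] -> [3, -17, 37] -> [-17, 3, 37]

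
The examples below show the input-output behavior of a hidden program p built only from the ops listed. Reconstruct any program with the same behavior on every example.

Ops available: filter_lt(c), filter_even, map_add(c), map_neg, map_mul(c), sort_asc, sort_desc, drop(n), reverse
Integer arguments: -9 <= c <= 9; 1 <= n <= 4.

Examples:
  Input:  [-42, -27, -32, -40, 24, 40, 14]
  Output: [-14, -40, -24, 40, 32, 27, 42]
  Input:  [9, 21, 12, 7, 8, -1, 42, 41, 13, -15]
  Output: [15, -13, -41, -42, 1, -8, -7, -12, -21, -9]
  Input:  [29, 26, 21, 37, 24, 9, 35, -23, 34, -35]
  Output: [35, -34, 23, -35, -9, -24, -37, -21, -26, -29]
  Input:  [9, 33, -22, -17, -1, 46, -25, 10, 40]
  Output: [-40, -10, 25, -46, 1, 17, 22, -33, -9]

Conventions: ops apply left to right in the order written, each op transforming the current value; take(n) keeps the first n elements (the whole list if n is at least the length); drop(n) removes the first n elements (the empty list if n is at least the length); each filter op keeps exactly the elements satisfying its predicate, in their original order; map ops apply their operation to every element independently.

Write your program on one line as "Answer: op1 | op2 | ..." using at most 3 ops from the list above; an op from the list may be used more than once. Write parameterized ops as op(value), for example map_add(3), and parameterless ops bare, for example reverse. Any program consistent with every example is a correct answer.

map_neg | reverse

Check, running the answer program on each example:
  [-42, -27, -32, -40, 24, 40, 14] -> [42, 27, 32, 40, -24, -40, -14] -> [-14, -40, -24, 40, 32, 27, 42]
  [9, 21, 12, 7, 8, -1, 42, 41, 13, -15] -> [-9, -21, -12, -7, -8, 1, -42, -41, -13, 15] -> [15, -13, -41, -42, 1, -8, -7, -12, -21, -9]
  [29, 26, 21, 37, 24, 9, 35, -23, 34, -35] -> [-29, -26, -21, -37, -24, -9, -35, 23, -34, 35] -> [35, -34, 23, -35, -9, -24, -37, -21, -26, -29]
  [9, 33, -22, -17, -1, 46, -25, 10, 40] -> [-9, -33, 22, 17, 1, -46, 25, -10, -40] -> [-40, -10, 25, -46, 1, 17, 22, -33, -9]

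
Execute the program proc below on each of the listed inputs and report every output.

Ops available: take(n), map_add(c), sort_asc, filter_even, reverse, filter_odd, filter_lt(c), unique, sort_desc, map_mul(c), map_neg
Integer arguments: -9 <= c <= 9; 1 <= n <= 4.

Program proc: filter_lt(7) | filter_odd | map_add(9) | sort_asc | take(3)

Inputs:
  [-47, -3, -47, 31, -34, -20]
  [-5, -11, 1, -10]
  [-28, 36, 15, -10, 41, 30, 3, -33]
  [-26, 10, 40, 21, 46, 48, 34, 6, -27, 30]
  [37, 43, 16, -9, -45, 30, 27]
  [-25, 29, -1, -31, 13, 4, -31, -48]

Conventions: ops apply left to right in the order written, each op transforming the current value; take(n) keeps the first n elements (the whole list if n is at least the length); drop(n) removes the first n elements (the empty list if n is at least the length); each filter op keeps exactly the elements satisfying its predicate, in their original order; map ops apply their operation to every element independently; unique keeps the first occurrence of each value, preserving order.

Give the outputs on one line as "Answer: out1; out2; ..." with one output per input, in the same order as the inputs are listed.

[-38, -38, 6]; [-2, 4, 10]; [-24, 12]; [-18]; [-36, 0]; [-22, -22, -16]

Execution, op by op:
  [-47, -3, -47, 31, -34, -20] -> [-47, -3, -47, -34, -20] -> [-47, -3, -47] -> [-38, 6, -38] -> [-38, -38, 6] -> [-38, -38, 6]
  [-5, -11, 1, -10] -> [-5, -11, 1, -10] -> [-5, -11, 1] -> [4, -2, 10] -> [-2, 4, 10] -> [-2, 4, 10]
  [-28, 36, 15, -10, 41, 30, 3, -33] -> [-28, -10, 3, -33] -> [3, -33] -> [12, -24] -> [-24, 12] -> [-24, 12]
  [-26, 10, 40, 21, 46, 48, 34, 6, -27, 30] -> [-26, 6, -27] -> [-27] -> [-18] -> [-18] -> [-18]
  [37, 43, 16, -9, -45, 30, 27] -> [-9, -45] -> [-9, -45] -> [0, -36] -> [-36, 0] -> [-36, 0]
  [-25, 29, -1, -31, 13, 4, -31, -48] -> [-25, -1, -31, 4, -31, -48] -> [-25, -1, -31, -31] -> [-16, 8, -22, -22] -> [-22, -22, -16, 8] -> [-22, -22, -16]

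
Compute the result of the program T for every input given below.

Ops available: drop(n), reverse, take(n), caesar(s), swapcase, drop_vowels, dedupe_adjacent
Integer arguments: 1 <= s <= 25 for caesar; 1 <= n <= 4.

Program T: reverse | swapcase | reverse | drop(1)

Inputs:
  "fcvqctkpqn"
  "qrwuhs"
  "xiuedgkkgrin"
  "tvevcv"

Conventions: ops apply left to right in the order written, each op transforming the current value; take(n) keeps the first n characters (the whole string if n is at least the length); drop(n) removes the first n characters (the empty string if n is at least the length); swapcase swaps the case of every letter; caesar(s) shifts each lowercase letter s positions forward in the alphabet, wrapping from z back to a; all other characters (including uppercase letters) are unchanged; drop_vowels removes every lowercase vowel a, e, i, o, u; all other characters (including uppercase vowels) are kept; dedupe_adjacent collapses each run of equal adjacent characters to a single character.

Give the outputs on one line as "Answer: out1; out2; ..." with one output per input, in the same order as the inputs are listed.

Execution, op by op:
  "fcvqctkpqn" -> "nqpktcqvcf" -> "NQPKTCQVCF" -> "FCVQCTKPQN" -> "CVQCTKPQN"
  "qrwuhs" -> "shuwrq" -> "SHUWRQ" -> "QRWUHS" -> "RWUHS"
  "xiuedgkkgrin" -> "nirgkkgdeuix" -> "NIRGKKGDEUIX" -> "XIUEDGKKGRIN" -> "IUEDGKKGRIN"
  "tvevcv" -> "vcvevt" -> "VCVEVT" -> "TVEVCV" -> "VEVCV"

"CVQCTKPQN"; "RWUHS"; "IUEDGKKGRIN"; "VEVCV"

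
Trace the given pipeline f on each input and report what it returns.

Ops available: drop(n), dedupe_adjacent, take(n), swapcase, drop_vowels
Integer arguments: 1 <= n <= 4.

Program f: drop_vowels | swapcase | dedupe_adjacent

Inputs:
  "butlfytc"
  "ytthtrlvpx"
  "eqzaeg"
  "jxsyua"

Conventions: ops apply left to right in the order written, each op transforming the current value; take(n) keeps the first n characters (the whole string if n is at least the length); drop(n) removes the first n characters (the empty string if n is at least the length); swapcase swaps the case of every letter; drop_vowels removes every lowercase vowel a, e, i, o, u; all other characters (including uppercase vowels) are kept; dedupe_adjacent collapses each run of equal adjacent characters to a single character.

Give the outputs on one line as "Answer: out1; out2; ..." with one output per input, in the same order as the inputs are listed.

"BTLFYTC"; "YTHTRLVPX"; "QZG"; "JXSY"

Execution, op by op:
  "butlfytc" -> "btlfytc" -> "BTLFYTC" -> "BTLFYTC"
  "ytthtrlvpx" -> "ytthtrlvpx" -> "YTTHTRLVPX" -> "YTHTRLVPX"
  "eqzaeg" -> "qzg" -> "QZG" -> "QZG"
  "jxsyua" -> "jxsy" -> "JXSY" -> "JXSY"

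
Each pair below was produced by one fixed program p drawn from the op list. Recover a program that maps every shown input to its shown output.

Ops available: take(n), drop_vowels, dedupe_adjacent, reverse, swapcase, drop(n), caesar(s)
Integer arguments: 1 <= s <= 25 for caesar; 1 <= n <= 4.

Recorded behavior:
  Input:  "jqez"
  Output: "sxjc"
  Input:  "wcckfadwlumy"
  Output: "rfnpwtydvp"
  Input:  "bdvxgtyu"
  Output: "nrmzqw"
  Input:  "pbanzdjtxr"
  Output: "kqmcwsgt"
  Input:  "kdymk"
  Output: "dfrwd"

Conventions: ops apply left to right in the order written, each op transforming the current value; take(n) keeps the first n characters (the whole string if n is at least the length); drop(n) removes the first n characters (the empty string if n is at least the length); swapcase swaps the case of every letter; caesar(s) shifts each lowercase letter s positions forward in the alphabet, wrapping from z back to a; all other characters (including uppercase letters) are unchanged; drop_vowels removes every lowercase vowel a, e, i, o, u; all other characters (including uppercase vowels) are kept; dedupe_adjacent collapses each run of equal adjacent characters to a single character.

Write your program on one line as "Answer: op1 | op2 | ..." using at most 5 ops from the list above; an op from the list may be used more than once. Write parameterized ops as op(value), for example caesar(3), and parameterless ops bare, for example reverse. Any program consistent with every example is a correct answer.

reverse | caesar(15) | dedupe_adjacent | caesar(4) | drop_vowels

Check, running the answer program on each example:
  "jqez" -> "zeqj" -> "otfy" -> "otfy" -> "sxjc" -> "sxjc"
  "wcckfadwlumy" -> "ymulwdafkccw" -> "nbjalspuzrrl" -> "nbjalspuzrl" -> "rfnepwtydvp" -> "rfnpwtydvp"
  "bdvxgtyu" -> "uytgxvdb" -> "jnivmksq" -> "jnivmksq" -> "nrmzqowu" -> "nrmzqw"
  "pbanzdjtxr" -> "rxtjdznabp" -> "gmiysocpqe" -> "gmiysocpqe" -> "kqmcwsgtui" -> "kqmcwsgt"
  "kdymk" -> "kmydk" -> "zbnsz" -> "zbnsz" -> "dfrwd" -> "dfrwd"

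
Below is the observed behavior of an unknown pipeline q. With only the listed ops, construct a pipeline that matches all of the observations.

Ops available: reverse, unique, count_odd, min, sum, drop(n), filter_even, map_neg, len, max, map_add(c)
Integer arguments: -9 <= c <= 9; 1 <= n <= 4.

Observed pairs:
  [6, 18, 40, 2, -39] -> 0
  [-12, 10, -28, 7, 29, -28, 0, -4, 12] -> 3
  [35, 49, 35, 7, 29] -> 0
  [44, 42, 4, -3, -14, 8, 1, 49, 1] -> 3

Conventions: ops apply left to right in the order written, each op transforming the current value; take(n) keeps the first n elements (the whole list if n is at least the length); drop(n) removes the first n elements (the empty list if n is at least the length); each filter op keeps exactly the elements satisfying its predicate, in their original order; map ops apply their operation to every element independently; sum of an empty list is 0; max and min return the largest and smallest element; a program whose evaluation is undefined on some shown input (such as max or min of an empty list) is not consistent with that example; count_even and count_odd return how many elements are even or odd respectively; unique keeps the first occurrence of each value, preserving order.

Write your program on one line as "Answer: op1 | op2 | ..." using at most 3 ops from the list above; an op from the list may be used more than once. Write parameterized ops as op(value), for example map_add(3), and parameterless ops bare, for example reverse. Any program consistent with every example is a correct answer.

drop(2) | drop(4) | len

Check, running the answer program on each example:
  [6, 18, 40, 2, -39] -> [40, 2, -39] -> [] -> 0
  [-12, 10, -28, 7, 29, -28, 0, -4, 12] -> [-28, 7, 29, -28, 0, -4, 12] -> [0, -4, 12] -> 3
  [35, 49, 35, 7, 29] -> [35, 7, 29] -> [] -> 0
  [44, 42, 4, -3, -14, 8, 1, 49, 1] -> [4, -3, -14, 8, 1, 49, 1] -> [1, 49, 1] -> 3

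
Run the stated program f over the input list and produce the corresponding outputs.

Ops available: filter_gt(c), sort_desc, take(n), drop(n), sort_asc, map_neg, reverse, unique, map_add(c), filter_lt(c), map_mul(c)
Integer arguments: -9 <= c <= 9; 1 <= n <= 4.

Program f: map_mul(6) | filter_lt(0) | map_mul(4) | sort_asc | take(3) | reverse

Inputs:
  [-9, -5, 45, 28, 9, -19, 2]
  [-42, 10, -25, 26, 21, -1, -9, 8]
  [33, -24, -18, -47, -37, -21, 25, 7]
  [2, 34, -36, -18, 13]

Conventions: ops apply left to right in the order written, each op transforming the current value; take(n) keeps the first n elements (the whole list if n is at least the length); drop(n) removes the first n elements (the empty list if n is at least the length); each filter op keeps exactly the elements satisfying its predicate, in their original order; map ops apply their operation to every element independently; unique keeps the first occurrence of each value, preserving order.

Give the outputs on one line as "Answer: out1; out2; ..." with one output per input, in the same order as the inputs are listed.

Execution, op by op:
  [-9, -5, 45, 28, 9, -19, 2] -> [-54, -30, 270, 168, 54, -114, 12] -> [-54, -30, -114] -> [-216, -120, -456] -> [-456, -216, -120] -> [-456, -216, -120] -> [-120, -216, -456]
  [-42, 10, -25, 26, 21, -1, -9, 8] -> [-252, 60, -150, 156, 126, -6, -54, 48] -> [-252, -150, -6, -54] -> [-1008, -600, -24, -216] -> [-1008, -600, -216, -24] -> [-1008, -600, -216] -> [-216, -600, -1008]
  [33, -24, -18, -47, -37, -21, 25, 7] -> [198, -144, -108, -282, -222, -126, 150, 42] -> [-144, -108, -282, -222, -126] -> [-576, -432, -1128, -888, -504] -> [-1128, -888, -576, -504, -432] -> [-1128, -888, -576] -> [-576, -888, -1128]
  [2, 34, -36, -18, 13] -> [12, 204, -216, -108, 78] -> [-216, -108] -> [-864, -432] -> [-864, -432] -> [-864, -432] -> [-432, -864]

[-120, -216, -456]; [-216, -600, -1008]; [-576, -888, -1128]; [-432, -864]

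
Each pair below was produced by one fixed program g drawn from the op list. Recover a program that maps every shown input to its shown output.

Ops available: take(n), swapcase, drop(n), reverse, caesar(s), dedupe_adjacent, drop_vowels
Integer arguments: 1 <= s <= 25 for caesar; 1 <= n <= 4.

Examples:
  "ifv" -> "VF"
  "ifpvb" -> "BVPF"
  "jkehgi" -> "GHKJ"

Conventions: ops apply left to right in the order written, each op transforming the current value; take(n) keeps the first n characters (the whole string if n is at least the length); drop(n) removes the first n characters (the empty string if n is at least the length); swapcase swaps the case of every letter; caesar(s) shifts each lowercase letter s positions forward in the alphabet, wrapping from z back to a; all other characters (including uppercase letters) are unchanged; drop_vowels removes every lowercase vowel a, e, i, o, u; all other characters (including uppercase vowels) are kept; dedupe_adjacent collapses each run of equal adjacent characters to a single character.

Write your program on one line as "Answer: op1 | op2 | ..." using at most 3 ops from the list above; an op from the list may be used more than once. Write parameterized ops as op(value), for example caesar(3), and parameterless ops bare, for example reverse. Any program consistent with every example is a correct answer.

drop_vowels | reverse | swapcase

Check, running the answer program on each example:
  "ifv" -> "fv" -> "vf" -> "VF"
  "ifpvb" -> "fpvb" -> "bvpf" -> "BVPF"
  "jkehgi" -> "jkhg" -> "ghkj" -> "GHKJ"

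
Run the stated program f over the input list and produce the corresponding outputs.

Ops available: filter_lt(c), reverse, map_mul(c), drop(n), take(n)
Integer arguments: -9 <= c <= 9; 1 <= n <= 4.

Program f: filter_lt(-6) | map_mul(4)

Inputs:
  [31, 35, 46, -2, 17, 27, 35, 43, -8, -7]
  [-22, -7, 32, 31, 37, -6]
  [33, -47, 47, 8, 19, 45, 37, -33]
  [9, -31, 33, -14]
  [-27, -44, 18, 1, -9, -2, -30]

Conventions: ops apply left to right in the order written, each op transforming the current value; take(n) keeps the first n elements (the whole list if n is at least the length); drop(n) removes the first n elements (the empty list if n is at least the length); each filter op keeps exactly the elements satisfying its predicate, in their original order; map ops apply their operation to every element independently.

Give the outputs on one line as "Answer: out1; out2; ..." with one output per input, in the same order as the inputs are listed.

[-32, -28]; [-88, -28]; [-188, -132]; [-124, -56]; [-108, -176, -36, -120]

Execution, op by op:
  [31, 35, 46, -2, 17, 27, 35, 43, -8, -7] -> [-8, -7] -> [-32, -28]
  [-22, -7, 32, 31, 37, -6] -> [-22, -7] -> [-88, -28]
  [33, -47, 47, 8, 19, 45, 37, -33] -> [-47, -33] -> [-188, -132]
  [9, -31, 33, -14] -> [-31, -14] -> [-124, -56]
  [-27, -44, 18, 1, -9, -2, -30] -> [-27, -44, -9, -30] -> [-108, -176, -36, -120]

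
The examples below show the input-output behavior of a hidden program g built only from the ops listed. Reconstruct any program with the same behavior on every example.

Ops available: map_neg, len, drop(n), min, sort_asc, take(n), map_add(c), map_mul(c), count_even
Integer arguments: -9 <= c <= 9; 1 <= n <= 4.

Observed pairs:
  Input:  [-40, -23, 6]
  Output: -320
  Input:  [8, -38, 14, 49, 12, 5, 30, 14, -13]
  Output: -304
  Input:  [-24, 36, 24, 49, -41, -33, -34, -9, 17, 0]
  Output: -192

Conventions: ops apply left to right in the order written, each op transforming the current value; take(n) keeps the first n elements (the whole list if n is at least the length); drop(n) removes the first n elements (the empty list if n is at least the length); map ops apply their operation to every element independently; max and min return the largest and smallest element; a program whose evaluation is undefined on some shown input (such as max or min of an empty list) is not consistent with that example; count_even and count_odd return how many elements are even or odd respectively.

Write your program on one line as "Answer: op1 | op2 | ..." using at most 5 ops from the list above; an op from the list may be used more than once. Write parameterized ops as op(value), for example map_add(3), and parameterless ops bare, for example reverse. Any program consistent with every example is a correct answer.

map_neg | map_mul(-8) | take(2) | min

Check, running the answer program on each example:
  [-40, -23, 6] -> [40, 23, -6] -> [-320, -184, 48] -> [-320, -184] -> -320
  [8, -38, 14, 49, 12, 5, 30, 14, -13] -> [-8, 38, -14, -49, -12, -5, -30, -14, 13] -> [64, -304, 112, 392, 96, 40, 240, 112, -104] -> [64, -304] -> -304
  [-24, 36, 24, 49, -41, -33, -34, -9, 17, 0] -> [24, -36, -24, -49, 41, 33, 34, 9, -17, 0] -> [-192, 288, 192, 392, -328, -264, -272, -72, 136, 0] -> [-192, 288] -> -192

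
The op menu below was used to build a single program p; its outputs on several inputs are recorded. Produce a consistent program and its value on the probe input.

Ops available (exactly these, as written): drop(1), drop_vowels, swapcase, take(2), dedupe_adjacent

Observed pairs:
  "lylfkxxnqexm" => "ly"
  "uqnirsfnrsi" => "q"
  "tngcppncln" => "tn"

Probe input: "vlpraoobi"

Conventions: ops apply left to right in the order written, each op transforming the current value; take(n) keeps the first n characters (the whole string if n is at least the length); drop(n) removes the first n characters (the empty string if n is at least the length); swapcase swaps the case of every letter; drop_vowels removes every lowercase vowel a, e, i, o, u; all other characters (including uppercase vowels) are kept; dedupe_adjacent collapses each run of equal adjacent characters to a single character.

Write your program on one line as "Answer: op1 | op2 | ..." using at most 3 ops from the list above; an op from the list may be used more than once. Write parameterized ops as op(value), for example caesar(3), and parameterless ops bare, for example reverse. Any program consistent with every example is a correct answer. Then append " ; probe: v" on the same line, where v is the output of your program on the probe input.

take(2) | drop_vowels ; probe: "vl"

Check, running the answer program on each example:
  "lylfkxxnqexm" -> "ly" -> "ly"
  "uqnirsfnrsi" -> "uq" -> "q"
  "tngcppncln" -> "tn" -> "tn"
  probe: "vlpraoobi" -> "vl" -> "vl"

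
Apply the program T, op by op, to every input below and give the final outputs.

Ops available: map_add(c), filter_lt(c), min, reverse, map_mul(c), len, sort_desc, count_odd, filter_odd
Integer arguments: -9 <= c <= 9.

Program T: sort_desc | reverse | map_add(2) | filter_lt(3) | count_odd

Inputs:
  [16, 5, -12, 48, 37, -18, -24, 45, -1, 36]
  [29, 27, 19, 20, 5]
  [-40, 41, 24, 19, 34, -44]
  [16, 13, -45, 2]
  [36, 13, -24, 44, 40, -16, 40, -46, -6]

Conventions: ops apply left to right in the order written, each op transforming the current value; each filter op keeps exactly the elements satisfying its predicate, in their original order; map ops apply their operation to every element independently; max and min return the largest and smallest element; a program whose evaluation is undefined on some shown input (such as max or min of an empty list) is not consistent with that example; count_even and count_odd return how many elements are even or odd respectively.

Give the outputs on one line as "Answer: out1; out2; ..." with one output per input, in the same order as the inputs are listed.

1; 0; 0; 1; 0

Execution, op by op:
  [16, 5, -12, 48, 37, -18, -24, 45, -1, 36] -> [48, 45, 37, 36, 16, 5, -1, -12, -18, -24] -> [-24, -18, -12, -1, 5, 16, 36, 37, 45, 48] -> [-22, -16, -10, 1, 7, 18, 38, 39, 47, 50] -> [-22, -16, -10, 1] -> 1
  [29, 27, 19, 20, 5] -> [29, 27, 20, 19, 5] -> [5, 19, 20, 27, 29] -> [7, 21, 22, 29, 31] -> [] -> 0
  [-40, 41, 24, 19, 34, -44] -> [41, 34, 24, 19, -40, -44] -> [-44, -40, 19, 24, 34, 41] -> [-42, -38, 21, 26, 36, 43] -> [-42, -38] -> 0
  [16, 13, -45, 2] -> [16, 13, 2, -45] -> [-45, 2, 13, 16] -> [-43, 4, 15, 18] -> [-43] -> 1
  [36, 13, -24, 44, 40, -16, 40, -46, -6] -> [44, 40, 40, 36, 13, -6, -16, -24, -46] -> [-46, -24, -16, -6, 13, 36, 40, 40, 44] -> [-44, -22, -14, -4, 15, 38, 42, 42, 46] -> [-44, -22, -14, -4] -> 0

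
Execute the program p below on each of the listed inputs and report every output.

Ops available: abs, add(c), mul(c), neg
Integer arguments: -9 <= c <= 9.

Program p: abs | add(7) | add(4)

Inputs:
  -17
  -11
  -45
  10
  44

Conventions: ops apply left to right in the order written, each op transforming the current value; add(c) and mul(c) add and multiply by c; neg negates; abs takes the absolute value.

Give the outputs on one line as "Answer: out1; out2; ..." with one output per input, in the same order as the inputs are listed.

Execution, op by op:
  -17 -> 17 -> 24 -> 28
  -11 -> 11 -> 18 -> 22
  -45 -> 45 -> 52 -> 56
  10 -> 10 -> 17 -> 21
  44 -> 44 -> 51 -> 55

28; 22; 56; 21; 55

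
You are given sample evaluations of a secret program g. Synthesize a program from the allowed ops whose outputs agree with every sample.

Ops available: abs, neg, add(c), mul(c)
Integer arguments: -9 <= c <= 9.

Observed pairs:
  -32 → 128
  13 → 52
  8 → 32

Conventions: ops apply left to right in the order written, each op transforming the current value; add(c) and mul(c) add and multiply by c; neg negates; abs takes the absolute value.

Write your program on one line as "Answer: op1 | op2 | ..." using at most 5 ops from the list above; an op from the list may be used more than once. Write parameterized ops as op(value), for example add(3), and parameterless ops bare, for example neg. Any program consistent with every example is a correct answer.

mul(2) | mul(2) | neg | abs

Check, running the answer program on each example:
  -32 -> -64 -> -128 -> 128 -> 128
  13 -> 26 -> 52 -> -52 -> 52
  8 -> 16 -> 32 -> -32 -> 32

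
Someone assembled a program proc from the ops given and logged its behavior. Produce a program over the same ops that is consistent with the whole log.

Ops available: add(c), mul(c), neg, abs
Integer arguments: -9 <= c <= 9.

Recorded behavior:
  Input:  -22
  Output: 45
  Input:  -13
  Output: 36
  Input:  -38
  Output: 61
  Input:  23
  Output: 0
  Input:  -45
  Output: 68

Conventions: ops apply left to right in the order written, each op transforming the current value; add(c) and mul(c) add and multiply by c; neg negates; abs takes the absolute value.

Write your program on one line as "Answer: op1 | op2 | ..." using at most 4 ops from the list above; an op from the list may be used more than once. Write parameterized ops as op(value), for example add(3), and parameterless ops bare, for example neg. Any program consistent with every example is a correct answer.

add(-9) | add(-5) | add(-9) | neg

Check, running the answer program on each example:
  -22 -> -31 -> -36 -> -45 -> 45
  -13 -> -22 -> -27 -> -36 -> 36
  -38 -> -47 -> -52 -> -61 -> 61
  23 -> 14 -> 9 -> 0 -> 0
  -45 -> -54 -> -59 -> -68 -> 68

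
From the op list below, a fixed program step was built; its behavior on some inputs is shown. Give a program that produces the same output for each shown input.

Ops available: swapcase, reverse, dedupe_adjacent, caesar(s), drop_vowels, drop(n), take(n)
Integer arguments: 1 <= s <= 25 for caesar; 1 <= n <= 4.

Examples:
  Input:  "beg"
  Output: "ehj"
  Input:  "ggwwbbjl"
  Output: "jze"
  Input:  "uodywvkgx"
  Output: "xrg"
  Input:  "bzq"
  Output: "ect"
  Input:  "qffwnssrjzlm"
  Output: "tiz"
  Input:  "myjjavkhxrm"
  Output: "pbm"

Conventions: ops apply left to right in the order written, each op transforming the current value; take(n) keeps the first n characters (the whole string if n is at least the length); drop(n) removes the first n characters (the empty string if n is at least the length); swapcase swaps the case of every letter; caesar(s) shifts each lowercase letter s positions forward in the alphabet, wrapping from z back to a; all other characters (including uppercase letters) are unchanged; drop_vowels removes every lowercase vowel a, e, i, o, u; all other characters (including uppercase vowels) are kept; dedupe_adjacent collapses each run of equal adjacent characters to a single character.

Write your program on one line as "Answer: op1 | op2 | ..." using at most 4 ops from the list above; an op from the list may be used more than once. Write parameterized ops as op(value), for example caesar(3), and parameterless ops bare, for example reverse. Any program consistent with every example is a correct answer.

dedupe_adjacent | take(4) | caesar(3) | take(3)

Check, running the answer program on each example:
  "beg" -> "beg" -> "beg" -> "ehj" -> "ehj"
  "ggwwbbjl" -> "gwbjl" -> "gwbj" -> "jzem" -> "jze"
  "uodywvkgx" -> "uodywvkgx" -> "uody" -> "xrgb" -> "xrg"
  "bzq" -> "bzq" -> "bzq" -> "ect" -> "ect"
  "qffwnssrjzlm" -> "qfwnsrjzlm" -> "qfwn" -> "tizq" -> "tiz"
  "myjjavkhxrm" -> "myjavkhxrm" -> "myja" -> "pbmd" -> "pbm"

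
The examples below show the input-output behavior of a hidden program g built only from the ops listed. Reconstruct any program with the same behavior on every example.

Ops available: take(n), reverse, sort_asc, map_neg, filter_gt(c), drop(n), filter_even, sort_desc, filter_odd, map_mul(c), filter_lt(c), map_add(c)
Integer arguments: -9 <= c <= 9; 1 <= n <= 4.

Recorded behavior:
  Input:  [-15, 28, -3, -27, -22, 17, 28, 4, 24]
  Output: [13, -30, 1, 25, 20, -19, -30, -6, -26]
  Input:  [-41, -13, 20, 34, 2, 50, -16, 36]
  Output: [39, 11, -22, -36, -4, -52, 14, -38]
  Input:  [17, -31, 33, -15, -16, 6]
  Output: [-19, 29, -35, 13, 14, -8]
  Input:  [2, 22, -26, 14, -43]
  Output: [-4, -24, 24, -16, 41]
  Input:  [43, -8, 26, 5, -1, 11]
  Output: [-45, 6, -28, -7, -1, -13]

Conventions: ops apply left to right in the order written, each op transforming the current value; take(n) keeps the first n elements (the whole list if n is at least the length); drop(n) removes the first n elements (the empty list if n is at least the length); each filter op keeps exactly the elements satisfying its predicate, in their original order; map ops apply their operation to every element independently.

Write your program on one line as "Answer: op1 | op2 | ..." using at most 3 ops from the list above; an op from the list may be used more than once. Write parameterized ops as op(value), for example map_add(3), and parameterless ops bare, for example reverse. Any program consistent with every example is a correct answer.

map_neg | map_add(-2)

Check, running the answer program on each example:
  [-15, 28, -3, -27, -22, 17, 28, 4, 24] -> [15, -28, 3, 27, 22, -17, -28, -4, -24] -> [13, -30, 1, 25, 20, -19, -30, -6, -26]
  [-41, -13, 20, 34, 2, 50, -16, 36] -> [41, 13, -20, -34, -2, -50, 16, -36] -> [39, 11, -22, -36, -4, -52, 14, -38]
  [17, -31, 33, -15, -16, 6] -> [-17, 31, -33, 15, 16, -6] -> [-19, 29, -35, 13, 14, -8]
  [2, 22, -26, 14, -43] -> [-2, -22, 26, -14, 43] -> [-4, -24, 24, -16, 41]
  [43, -8, 26, 5, -1, 11] -> [-43, 8, -26, -5, 1, -11] -> [-45, 6, -28, -7, -1, -13]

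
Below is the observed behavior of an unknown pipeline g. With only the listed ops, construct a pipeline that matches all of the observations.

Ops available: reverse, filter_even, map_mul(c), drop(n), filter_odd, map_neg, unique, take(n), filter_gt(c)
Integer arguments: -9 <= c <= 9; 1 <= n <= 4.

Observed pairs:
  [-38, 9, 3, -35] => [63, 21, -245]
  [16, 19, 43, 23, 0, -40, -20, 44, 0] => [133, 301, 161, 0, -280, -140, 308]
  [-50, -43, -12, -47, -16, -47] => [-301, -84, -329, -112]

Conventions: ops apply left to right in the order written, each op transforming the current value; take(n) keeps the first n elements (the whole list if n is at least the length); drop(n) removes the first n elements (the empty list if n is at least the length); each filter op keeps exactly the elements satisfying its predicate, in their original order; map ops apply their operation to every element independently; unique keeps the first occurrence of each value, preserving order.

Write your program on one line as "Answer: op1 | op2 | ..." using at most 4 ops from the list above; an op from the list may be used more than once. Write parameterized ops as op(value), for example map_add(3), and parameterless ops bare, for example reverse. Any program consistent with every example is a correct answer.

unique | map_neg | map_mul(-7) | drop(1)

Check, running the answer program on each example:
  [-38, 9, 3, -35] -> [-38, 9, 3, -35] -> [38, -9, -3, 35] -> [-266, 63, 21, -245] -> [63, 21, -245]
  [16, 19, 43, 23, 0, -40, -20, 44, 0] -> [16, 19, 43, 23, 0, -40, -20, 44] -> [-16, -19, -43, -23, 0, 40, 20, -44] -> [112, 133, 301, 161, 0, -280, -140, 308] -> [133, 301, 161, 0, -280, -140, 308]
  [-50, -43, -12, -47, -16, -47] -> [-50, -43, -12, -47, -16] -> [50, 43, 12, 47, 16] -> [-350, -301, -84, -329, -112] -> [-301, -84, -329, -112]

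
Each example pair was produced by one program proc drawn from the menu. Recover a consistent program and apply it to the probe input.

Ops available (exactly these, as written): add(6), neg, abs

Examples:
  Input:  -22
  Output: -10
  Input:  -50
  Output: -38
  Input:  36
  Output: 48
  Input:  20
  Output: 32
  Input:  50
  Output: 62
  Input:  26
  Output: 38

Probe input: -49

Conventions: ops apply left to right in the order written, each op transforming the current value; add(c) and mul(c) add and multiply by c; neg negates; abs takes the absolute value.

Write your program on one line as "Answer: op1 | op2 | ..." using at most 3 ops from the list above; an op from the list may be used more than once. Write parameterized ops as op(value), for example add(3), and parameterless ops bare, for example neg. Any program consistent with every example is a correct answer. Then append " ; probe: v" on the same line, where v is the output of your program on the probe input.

add(6) | add(6) ; probe: -37

Check, running the answer program on each example:
  -22 -> -16 -> -10
  -50 -> -44 -> -38
  36 -> 42 -> 48
  20 -> 26 -> 32
  50 -> 56 -> 62
  26 -> 32 -> 38
  probe: -49 -> -43 -> -37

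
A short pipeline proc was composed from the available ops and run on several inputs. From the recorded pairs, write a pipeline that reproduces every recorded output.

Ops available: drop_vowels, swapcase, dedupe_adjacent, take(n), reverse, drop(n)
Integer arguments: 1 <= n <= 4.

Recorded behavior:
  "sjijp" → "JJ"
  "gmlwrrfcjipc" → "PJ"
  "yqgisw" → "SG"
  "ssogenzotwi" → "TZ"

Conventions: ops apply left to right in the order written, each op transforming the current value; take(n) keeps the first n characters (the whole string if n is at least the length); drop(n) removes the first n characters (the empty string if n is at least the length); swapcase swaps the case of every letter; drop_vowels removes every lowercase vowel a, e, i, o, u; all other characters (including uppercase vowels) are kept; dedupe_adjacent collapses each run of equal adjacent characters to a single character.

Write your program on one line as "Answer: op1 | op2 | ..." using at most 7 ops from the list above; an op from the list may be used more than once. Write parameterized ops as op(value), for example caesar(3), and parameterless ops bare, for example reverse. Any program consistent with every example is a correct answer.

dedupe_adjacent | reverse | drop_vowels | drop(1) | swapcase | take(2)

Check, running the answer program on each example:
  "sjijp" -> "sjijp" -> "pjijs" -> "pjjs" -> "jjs" -> "JJS" -> "JJ"
  "gmlwrrfcjipc" -> "gmlwrfcjipc" -> "cpijcfrwlmg" -> "cpjcfrwlmg" -> "pjcfrwlmg" -> "PJCFRWLMG" -> "PJ"
  "yqgisw" -> "yqgisw" -> "wsigqy" -> "wsgqy" -> "sgqy" -> "SGQY" -> "SG"
  "ssogenzotwi" -> "sogenzotwi" -> "iwtoznegos" -> "wtzngs" -> "tzngs" -> "TZNGS" -> "TZ"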